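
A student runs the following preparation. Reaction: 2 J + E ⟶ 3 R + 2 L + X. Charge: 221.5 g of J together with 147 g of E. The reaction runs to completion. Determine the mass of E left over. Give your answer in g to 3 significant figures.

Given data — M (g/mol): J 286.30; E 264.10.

44.8 g

n(J) = 221.5 / 286.30 = 0.7737 mol
n(E) = 147.0 / 264.10 = 0.5566 mol
n/ν → J: 0.3869, E: 0.5566; J is limiting.
E consumed = (1/2) × 0.7737 = 0.3869 mol
E remaining = 0.5566 − 0.3869 = 0.1697 mol
mass = 0.1697 × 264.10 = 44.82 g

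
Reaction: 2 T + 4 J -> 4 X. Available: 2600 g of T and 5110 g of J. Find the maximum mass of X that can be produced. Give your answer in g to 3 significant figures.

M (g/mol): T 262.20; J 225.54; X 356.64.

7070 g

n(T) = 2600 / 262.20 = 9.916 mol
n(J) = 5110 / 225.54 = 22.66 mol
n/ν for T = 9.916/2 = 4.958
n/ν for J = 22.66/4 = 5.665
Smallest n/ν is T → limiting reagent.
n(X) = (4/2) × 9.916 = 19.83 mol
mass = 19.83 × 356.64 = 7072 g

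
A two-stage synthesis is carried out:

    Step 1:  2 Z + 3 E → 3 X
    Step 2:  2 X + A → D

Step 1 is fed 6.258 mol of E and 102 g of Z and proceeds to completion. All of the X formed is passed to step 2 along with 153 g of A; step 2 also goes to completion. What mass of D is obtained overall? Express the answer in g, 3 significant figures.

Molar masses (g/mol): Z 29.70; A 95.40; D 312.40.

Step 1:
n(E) = 6.258 mol
n(Z) = 102.0 / 29.70 = 3.434 mol
n/ν for E = 6.258/3 = 2.086
n/ν for Z = 3.434/2 = 1.717
Smallest n/ν is Z → limiting reagent.
n(X) produced = (3/2) × 3.434 = 5.151 mol
Step 2:
n(X) available = 5.151 mol
n(A) = 153.0 / 95.40 = 1.604 mol
n/ν for X = 5.151/2 = 2.576
n/ν for A = 1.604/1 = 1.604
Smallest n/ν is A → limiting reagent.
n(D) = (1/1) × 1.604 = 1.604 mol
mass = 1.604 × 312.40 = 501.1 g

501 g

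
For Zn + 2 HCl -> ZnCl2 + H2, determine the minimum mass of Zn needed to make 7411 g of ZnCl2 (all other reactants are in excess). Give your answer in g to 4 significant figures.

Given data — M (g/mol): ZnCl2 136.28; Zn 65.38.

3555 g

n(ZnCl2) = 7411 / 136.28 = 54.38 mol
n(Zn) = (1/1) × 54.38 = 54.38 mol
mass = 54.38 × 65.38 = 3555 g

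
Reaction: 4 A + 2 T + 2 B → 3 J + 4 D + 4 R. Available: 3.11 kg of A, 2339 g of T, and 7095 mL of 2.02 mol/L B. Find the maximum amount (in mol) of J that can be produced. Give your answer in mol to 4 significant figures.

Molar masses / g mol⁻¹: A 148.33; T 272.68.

12.87 mol

n(A) = 3.110×1000 / 148.33 = 20.97 mol
n(T) = 2339 / 272.68 = 8.578 mol
n(B) = 2.02 × 7095/1000 = 14.33 mol
n/ν for A = 20.97/4 = 5.243
n/ν for T = 8.578/2 = 4.289
n/ν for B = 14.33/2 = 7.165
Smallest n/ν is T → limiting reagent.
n(J) = (3/2) × 8.578 = 12.87 mol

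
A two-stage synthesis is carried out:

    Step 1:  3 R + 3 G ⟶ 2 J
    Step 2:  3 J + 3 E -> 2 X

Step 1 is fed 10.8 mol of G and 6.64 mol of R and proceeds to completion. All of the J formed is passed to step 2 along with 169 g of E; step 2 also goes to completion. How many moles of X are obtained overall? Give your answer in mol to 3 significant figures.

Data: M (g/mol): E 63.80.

1.77 mol

Step 1:
n(G) = 10.80 mol
n(R) = 6.640 mol
n/ν for G = 10.80/3 = 3.600
n/ν for R = 6.640/3 = 2.213
Smallest n/ν is R → limiting reagent.
n(J) produced = (2/3) × 6.640 = 4.427 mol
Step 2:
n(J) available = 4.427 mol
n(E) = 169.0 / 63.80 = 2.649 mol
n/ν for J = 4.427/3 = 1.476
n/ν for E = 2.649/3 = 0.8830
Smallest n/ν is E → limiting reagent.
n(X) = (2/3) × 2.649 = 1.766 mol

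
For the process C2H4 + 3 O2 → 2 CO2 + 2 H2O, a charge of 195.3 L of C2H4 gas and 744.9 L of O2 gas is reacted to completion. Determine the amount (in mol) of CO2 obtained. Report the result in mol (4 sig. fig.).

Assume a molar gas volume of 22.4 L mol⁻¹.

17.44 mol

n(C2H4) = 195.3 / 22.4 = 8.719 mol
n(O2) = 744.9 / 22.4 = 33.25 mol
n/ν for C2H4 = 8.719/1 = 8.719
n/ν for O2 = 33.25/3 = 11.08
Smallest n/ν is C2H4 → limiting reagent.
n(CO2) = (2/1) × 8.719 = 17.44 mol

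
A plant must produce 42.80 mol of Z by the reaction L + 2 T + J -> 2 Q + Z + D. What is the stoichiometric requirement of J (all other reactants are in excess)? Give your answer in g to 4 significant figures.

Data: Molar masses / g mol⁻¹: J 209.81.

n(Z) = 42.80 mol
n(J) = (1/1) × 42.80 = 42.80 mol
mass = 42.80 × 209.81 = 8980 g

8980 g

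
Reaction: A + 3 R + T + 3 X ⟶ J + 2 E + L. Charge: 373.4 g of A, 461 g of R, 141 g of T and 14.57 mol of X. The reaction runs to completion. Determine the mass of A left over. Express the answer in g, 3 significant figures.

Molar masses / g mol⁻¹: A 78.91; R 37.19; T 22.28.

47.3 g

n(A) = 373.4 / 78.91 = 4.732 mol
n(R) = 461.0 / 37.19 = 12.40 mol
n(T) = 141.0 / 22.28 = 6.329 mol
n(X) = 14.57 mol
n/ν for A = 4.732/1 = 4.732
n/ν for R = 12.40/3 = 4.133
n/ν for T = 6.329/1 = 6.329
n/ν for X = 14.57/3 = 4.857
Smallest n/ν is R → limiting reagent.
A consumed = (1/3) × 12.40 = 4.133 mol
A remaining = 4.732 − 4.133 = 0.5990 mol
mass = 0.5990 × 78.91 = 47.27 g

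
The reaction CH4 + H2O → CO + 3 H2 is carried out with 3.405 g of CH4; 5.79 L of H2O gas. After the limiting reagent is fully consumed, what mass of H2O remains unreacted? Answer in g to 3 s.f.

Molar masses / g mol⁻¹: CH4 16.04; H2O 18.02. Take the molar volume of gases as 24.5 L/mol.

n(CH4) = 3.405 / 16.04 = 0.2123 mol
n(H2O) = 5.790 / 24.5 = 0.2363 mol
n/ν for CH4 = 0.2123/1 = 0.2123
n/ν for H2O = 0.2363/1 = 0.2363
Smallest n/ν is CH4 → limiting reagent.
H2O consumed = (1/1) × 0.2123 = 0.2123 mol
H2O remaining = 0.2363 − 0.2123 = 0.02400 mol
mass = 0.02400 × 18.02 = 0.4325 g

0.433 g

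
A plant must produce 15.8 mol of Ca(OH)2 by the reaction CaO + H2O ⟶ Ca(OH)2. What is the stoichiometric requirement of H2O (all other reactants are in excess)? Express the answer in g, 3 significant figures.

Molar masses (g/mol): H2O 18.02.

285 g

n(Ca(OH)2) = 15.80 mol
n(H2O) = (1/1) × 15.80 = 15.80 mol
mass = 15.80 × 18.02 = 284.7 g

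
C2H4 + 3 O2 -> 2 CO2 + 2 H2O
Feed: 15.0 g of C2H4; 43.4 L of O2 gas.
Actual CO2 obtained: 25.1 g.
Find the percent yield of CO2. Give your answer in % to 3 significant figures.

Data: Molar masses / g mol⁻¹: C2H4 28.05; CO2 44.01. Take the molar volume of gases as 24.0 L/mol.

n(C2H4) = 15.00 / 28.05 = 0.5348 mol
n(O2) = 43.40 / 24.0 = 1.808 mol
n/ν → C2H4: 0.5348, O2: 0.6027; C2H4 is limiting.
theoretical n(CO2) = (2/1) × 0.5348 = 1.070 mol → 47.09 g
% yield = 25.1 / 47.09 × 100 = 53.30 %

53.3 %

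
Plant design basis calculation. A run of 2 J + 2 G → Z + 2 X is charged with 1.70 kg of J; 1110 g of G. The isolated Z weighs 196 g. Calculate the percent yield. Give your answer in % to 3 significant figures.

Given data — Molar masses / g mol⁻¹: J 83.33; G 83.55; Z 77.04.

n(J) = 1.700×1000 / 83.33 = 20.40 mol
n(G) = 1110 / 83.55 = 13.29 mol
n/ν for J = 20.40/2 = 10.20
n/ν for G = 13.29/2 = 6.645
Smallest n/ν is G → limiting reagent.
theoretical n(Z) = (1/2) × 13.29 = 6.645 mol → 511.9 g
% yield = 196 / 511.9 × 100 = 38.29 %

38.3 %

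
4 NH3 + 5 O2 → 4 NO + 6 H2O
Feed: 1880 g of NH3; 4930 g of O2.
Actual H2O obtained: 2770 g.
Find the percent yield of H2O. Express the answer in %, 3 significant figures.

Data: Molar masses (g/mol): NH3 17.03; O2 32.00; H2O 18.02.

92.8 %

n(NH3) = 1880 / 17.03 = 110.4 mol
n(O2) = 4930 / 32.00 = 154.1 mol
n/ν for NH3 = 110.4/4 = 27.60
n/ν for O2 = 154.1/5 = 30.82
Smallest n/ν is NH3 → limiting reagent.
theoretical n(H2O) = (6/4) × 110.4 = 165.6 mol → 2984 g
% yield = 2770 / 2984 × 100 = 92.83 %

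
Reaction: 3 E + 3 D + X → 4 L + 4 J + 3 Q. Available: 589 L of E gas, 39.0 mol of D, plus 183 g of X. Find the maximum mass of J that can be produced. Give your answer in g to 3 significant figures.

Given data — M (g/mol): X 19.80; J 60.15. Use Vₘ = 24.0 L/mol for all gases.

n(E) = 589.0 / 24.0 = 24.54 mol
n(D) = 39.00 mol
n(X) = 183.0 / 19.80 = 9.242 mol
n/ν → E: 8.180, D: 13.00, X: 9.242; E is limiting.
n(J) = (4/3) × 24.54 = 32.72 mol
mass = 32.72 × 60.15 = 1968 g

1970 g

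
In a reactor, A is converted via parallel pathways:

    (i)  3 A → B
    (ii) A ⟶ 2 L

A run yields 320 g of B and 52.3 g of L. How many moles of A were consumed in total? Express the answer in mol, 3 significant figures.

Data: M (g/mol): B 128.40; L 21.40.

8.70 mol

n(B) = 320 / 128.40 = 2.492 mol
n(L) = 52.3 / 21.40 = 2.444 mol
n(A) via (i) = (3/1)×2.492 = 7.476 mol
n(A) via (ii) = (1/2)×2.444 = 1.222 mol
total n(A) = 7.476 + 1.222 = 8.698 mol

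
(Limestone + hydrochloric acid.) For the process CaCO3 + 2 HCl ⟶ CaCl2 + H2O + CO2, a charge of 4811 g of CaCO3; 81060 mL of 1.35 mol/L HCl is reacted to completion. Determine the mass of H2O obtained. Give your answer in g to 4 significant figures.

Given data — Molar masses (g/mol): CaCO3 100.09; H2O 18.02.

n(CaCO3) = 4811 / 100.09 = 48.07 mol
n(HCl) = 1.35 × 81060/1000 = 109.4 mol
n/ν for CaCO3 = 48.07/1 = 48.07
n/ν for HCl = 109.4/2 = 54.70
Smallest n/ν is CaCO3 → limiting reagent.
n(H2O) = (1/1) × 48.07 = 48.07 mol
mass = 48.07 × 18.02 = 866.2 g

866.2 g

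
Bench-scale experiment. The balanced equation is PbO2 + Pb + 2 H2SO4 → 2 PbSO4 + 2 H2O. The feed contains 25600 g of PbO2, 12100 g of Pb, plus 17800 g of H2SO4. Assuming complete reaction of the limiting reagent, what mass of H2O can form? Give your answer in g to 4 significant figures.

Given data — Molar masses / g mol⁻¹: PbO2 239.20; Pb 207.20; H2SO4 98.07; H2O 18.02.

n(PbO2) = 25600 / 239.20 = 107.0 mol
n(Pb) = 12100 / 207.20 = 58.40 mol
n(H2SO4) = 17800 / 98.07 = 181.5 mol
n/ν for PbO2 = 107.0/1 = 107.0
n/ν for Pb = 58.40/1 = 58.40
n/ν for H2SO4 = 181.5/2 = 90.75
Smallest n/ν is Pb → limiting reagent.
n(H2O) = (2/1) × 58.40 = 116.8 mol
mass = 116.8 × 18.02 = 2105 g

2105 g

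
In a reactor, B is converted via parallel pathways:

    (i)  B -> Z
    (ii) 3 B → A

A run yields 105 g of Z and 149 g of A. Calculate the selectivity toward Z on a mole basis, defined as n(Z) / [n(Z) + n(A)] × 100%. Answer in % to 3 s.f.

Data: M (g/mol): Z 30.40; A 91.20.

n(Z) = 105 / 30.40 = 3.454 mol
n(A) = 149 / 91.20 = 1.634 mol
selectivity = 3.454/(3.454+1.634) × 100 = 67.89 %

67.9 %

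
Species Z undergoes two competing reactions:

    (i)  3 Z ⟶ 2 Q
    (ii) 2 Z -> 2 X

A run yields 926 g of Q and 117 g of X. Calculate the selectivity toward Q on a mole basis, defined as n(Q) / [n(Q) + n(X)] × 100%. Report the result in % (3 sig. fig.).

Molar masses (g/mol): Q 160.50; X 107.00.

84.1 %

n(Q) = 926 / 160.50 = 5.769 mol
n(X) = 117 / 107.00 = 1.093 mol
selectivity = 5.769/(5.769+1.093) × 100 = 84.07 %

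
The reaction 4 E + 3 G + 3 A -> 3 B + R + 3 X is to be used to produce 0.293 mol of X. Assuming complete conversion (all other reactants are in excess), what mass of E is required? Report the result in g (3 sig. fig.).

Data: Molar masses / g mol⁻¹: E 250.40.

n(X) = 0.2930 mol
n(E) = (4/3) × 0.2930 = 0.3907 mol
mass = 0.3907 × 250.40 = 97.83 g

97.8 g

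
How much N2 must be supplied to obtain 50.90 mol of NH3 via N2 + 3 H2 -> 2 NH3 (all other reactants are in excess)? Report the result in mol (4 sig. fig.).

25.45 mol

n(NH3) = 50.90 mol
n(N2) = (1/2) × 50.90 = 25.45 mol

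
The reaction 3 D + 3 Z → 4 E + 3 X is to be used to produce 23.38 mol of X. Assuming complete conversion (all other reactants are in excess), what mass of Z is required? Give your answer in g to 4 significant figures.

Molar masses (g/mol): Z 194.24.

n(X) = 23.38 mol
n(Z) = (3/3) × 23.38 = 23.38 mol
mass = 23.38 × 194.24 = 4541 g

4541 g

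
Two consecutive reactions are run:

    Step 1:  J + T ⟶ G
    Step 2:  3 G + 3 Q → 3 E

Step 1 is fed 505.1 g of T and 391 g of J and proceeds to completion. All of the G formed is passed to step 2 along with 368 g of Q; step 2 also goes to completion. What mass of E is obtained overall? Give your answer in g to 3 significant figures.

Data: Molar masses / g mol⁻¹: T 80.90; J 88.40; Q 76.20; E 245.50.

1090 g

Step 1:
n(T) = 505.1 / 80.90 = 6.244 mol
n(J) = 391.0 / 88.40 = 4.423 mol
n/ν for T = 6.244/1 = 6.244
n/ν for J = 4.423/1 = 4.423
Smallest n/ν is J → limiting reagent.
n(G) produced = (1/1) × 4.423 = 4.423 mol
Step 2:
n(G) available = 4.423 mol
n(Q) = 368.0 / 76.20 = 4.829 mol
n/ν for G = 4.423/3 = 1.474
n/ν for Q = 4.829/3 = 1.610
Smallest n/ν is G → limiting reagent.
n(E) = (3/3) × 4.423 = 4.423 mol
mass = 4.423 × 245.50 = 1086 g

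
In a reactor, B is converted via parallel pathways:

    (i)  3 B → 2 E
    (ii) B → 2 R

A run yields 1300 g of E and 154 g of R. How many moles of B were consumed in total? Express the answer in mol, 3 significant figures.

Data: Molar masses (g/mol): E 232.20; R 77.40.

n(E) = 1300 / 232.20 = 5.599 mol
n(R) = 154 / 77.40 = 1.990 mol
n(B) via (i) = (3/2)×5.599 = 8.399 mol
n(B) via (ii) = (1/2)×1.990 = 0.9950 mol
total n(B) = 8.399 + 0.9950 = 9.394 mol

9.39 mol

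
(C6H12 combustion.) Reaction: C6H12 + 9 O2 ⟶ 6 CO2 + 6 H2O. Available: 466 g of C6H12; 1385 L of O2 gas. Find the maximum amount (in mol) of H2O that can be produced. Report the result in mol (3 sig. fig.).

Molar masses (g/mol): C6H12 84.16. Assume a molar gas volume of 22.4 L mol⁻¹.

33.2 mol

n(C6H12) = 466.0 / 84.16 = 5.537 mol
n(O2) = 1385 / 22.4 = 61.83 mol
n/ν for C6H12 = 5.537/1 = 5.537
n/ν for O2 = 61.83/9 = 6.870
Smallest n/ν is C6H12 → limiting reagent.
n(H2O) = (6/1) × 5.537 = 33.22 mol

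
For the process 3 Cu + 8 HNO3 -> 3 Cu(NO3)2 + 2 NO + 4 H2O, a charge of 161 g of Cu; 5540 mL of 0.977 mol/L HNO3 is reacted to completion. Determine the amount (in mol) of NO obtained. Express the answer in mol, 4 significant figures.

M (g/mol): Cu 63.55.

1.353 mol

n(Cu) = 161.0 / 63.55 = 2.533 mol
n(HNO3) = 0.977 × 5540/1000 = 5.413 mol
n/ν for Cu = 2.533/3 = 0.8443
n/ν for HNO3 = 5.413/8 = 0.6766
Smallest n/ν is HNO3 → limiting reagent.
n(NO) = (2/8) × 5.413 = 1.353 mol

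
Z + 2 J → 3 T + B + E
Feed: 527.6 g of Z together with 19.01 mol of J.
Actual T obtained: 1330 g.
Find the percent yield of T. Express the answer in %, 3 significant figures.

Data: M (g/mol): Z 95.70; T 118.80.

67.7 %

n(Z) = 527.6 / 95.70 = 5.513 mol
n(J) = 19.01 mol
n/ν for Z = 5.513/1 = 5.513
n/ν for J = 19.01/2 = 9.505
Smallest n/ν is Z → limiting reagent.
theoretical n(T) = (3/1) × 5.513 = 16.54 mol → 1965 g
% yield = 1330 / 1965 × 100 = 67.68 %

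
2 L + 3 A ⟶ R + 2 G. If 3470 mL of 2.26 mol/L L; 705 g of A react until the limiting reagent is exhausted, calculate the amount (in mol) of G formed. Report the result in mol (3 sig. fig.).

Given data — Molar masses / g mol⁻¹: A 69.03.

6.81 mol

n(L) = 2.26 × 3470/1000 = 7.842 mol
n(A) = 705.0 / 69.03 = 10.21 mol
n/ν for L = 7.842/2 = 3.921
n/ν for A = 10.21/3 = 3.403
Smallest n/ν is A → limiting reagent.
n(G) = (2/3) × 10.21 = 6.807 mol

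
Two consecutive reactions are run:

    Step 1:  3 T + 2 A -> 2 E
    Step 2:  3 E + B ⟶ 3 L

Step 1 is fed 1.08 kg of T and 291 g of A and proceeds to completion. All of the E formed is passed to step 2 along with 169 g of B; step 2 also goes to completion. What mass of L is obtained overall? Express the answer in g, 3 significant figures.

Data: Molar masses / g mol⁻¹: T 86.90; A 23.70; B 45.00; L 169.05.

Step 1:
n(T) = 1.080×1000 / 86.90 = 12.43 mol
n(A) = 291.0 / 23.70 = 12.28 mol
n/ν for T = 12.43/3 = 4.143
n/ν for A = 12.28/2 = 6.140
Smallest n/ν is T → limiting reagent.
n(E) produced = (2/3) × 12.43 = 8.287 mol
Step 2:
n(E) available = 8.287 mol
n(B) = 169.0 / 45.00 = 3.756 mol
n/ν for E = 8.287/3 = 2.762
n/ν for B = 3.756/1 = 3.756
Smallest n/ν is E → limiting reagent.
n(L) = (3/3) × 8.287 = 8.287 mol
mass = 8.287 × 169.05 = 1401 g

1400 g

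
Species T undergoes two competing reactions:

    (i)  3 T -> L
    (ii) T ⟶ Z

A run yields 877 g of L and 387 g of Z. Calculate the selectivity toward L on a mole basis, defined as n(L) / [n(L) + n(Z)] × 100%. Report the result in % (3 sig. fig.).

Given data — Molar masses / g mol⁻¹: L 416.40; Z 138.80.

n(L) = 877 / 416.40 = 2.106 mol
n(Z) = 387 / 138.80 = 2.788 mol
selectivity = 2.106/(2.106+2.788) × 100 = 43.03 %

43.0 %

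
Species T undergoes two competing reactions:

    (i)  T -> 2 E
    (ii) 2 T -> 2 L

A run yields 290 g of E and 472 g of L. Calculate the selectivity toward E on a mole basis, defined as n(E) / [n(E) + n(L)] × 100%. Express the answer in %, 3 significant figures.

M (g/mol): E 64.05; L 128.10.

55.1 %

n(E) = 290 / 64.05 = 4.528 mol
n(L) = 472 / 128.10 = 3.685 mol
selectivity = 4.528/(4.528+3.685) × 100 = 55.13 %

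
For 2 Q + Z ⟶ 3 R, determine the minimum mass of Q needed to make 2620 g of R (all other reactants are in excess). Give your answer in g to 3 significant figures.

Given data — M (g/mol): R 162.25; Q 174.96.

n(R) = 2620 / 162.25 = 16.15 mol
n(Q) = (2/3) × 16.15 = 10.77 mol
mass = 10.77 × 174.96 = 1884 g

1880 g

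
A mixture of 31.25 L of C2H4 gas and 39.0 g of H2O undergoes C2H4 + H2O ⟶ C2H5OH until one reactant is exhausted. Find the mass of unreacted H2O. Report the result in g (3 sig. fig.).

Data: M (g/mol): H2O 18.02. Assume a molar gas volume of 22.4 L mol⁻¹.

13.9 g

n(C2H4) = 31.25 / 22.4 = 1.395 mol
n(H2O) = 39.00 / 18.02 = 2.164 mol
n/ν for C2H4 = 1.395/1 = 1.395
n/ν for H2O = 2.164/1 = 2.164
Smallest n/ν is C2H4 → limiting reagent.
H2O consumed = (1/1) × 1.395 = 1.395 mol
H2O remaining = 2.164 − 1.395 = 0.7690 mol
mass = 0.7690 × 18.02 = 13.86 g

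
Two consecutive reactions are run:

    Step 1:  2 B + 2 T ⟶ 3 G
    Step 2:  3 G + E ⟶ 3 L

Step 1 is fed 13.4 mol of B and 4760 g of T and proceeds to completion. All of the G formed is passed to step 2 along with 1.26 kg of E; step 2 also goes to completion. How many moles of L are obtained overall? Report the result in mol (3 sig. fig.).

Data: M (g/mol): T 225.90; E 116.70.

20.1 mol

Step 1:
n(B) = 13.40 mol
n(T) = 4760 / 225.90 = 21.07 mol
n/ν for B = 13.40/2 = 6.700
n/ν for T = 21.07/2 = 10.54
Smallest n/ν is B → limiting reagent.
n(G) produced = (3/2) × 13.40 = 20.10 mol
Step 2:
n(G) available = 20.10 mol
n(E) = 1.260×1000 / 116.70 = 10.80 mol
n/ν for G = 20.10/3 = 6.700
n/ν for E = 10.80/1 = 10.80
Smallest n/ν is G → limiting reagent.
n(L) = (3/3) × 20.10 = 20.10 mol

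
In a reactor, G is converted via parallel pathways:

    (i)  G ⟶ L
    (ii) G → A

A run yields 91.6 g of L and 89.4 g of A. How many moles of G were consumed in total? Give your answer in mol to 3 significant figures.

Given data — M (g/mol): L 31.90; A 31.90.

5.67 mol

n(L) = 91.6 / 31.90 = 2.871 mol
n(A) = 89.4 / 31.90 = 2.803 mol
n(G) via (i) = (1/1)×2.871 = 2.871 mol
n(G) via (ii) = (1/1)×2.803 = 2.803 mol
total n(G) = 2.871 + 2.803 = 5.674 mol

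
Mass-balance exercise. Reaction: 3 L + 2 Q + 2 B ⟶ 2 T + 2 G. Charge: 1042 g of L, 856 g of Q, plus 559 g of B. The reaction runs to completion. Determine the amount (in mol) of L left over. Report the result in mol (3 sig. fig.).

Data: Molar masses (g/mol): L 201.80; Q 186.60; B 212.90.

1.23 mol

n(L) = 1042 / 201.80 = 5.164 mol
n(Q) = 856.0 / 186.60 = 4.587 mol
n(B) = 559.0 / 212.90 = 2.626 mol
n/ν → L: 1.721, Q: 2.294, B: 1.313; B is limiting.
L consumed = (3/2) × 2.626 = 3.939 mol
L remaining = 5.164 − 3.939 = 1.225 mol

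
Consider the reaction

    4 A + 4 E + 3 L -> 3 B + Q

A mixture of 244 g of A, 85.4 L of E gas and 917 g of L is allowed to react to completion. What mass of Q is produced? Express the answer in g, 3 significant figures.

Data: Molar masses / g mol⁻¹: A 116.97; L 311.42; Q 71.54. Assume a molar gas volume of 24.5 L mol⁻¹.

n(A) = 244.0 / 116.97 = 2.086 mol
n(E) = 85.40 / 24.5 = 3.486 mol
n(L) = 917.0 / 311.42 = 2.945 mol
n/ν for A = 2.086/4 = 0.5215
n/ν for E = 3.486/4 = 0.8715
n/ν for L = 2.945/3 = 0.9817
Smallest n/ν is A → limiting reagent.
n(Q) = (1/4) × 2.086 = 0.5215 mol
mass = 0.5215 × 71.54 = 37.31 g

37.3 g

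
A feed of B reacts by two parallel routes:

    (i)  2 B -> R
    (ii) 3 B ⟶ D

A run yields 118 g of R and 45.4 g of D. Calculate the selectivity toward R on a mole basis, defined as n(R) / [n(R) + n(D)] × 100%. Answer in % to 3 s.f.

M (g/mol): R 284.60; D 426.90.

79.6 %

n(R) = 118 / 284.60 = 0.4146 mol
n(D) = 45.4 / 426.90 = 0.1063 mol
selectivity = 0.4146/(0.4146+0.1063) × 100 = 79.59 %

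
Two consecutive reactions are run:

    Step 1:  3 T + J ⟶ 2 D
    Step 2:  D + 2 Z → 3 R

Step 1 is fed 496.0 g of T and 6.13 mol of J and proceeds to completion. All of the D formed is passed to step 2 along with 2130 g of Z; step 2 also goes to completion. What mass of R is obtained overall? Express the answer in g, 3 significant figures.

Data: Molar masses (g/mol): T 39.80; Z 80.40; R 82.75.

2060 g

Step 1:
n(T) = 496.0 / 39.80 = 12.46 mol
n(J) = 6.130 mol
n/ν for T = 12.46/3 = 4.153
n/ν for J = 6.130/1 = 6.130
Smallest n/ν is T → limiting reagent.
n(D) produced = (2/3) × 12.46 = 8.307 mol
Step 2:
n(D) available = 8.307 mol
n(Z) = 2130 / 80.40 = 26.49 mol
n/ν for D = 8.307/1 = 8.307
n/ν for Z = 26.49/2 = 13.25
Smallest n/ν is D → limiting reagent.
n(R) = (3/1) × 8.307 = 24.92 mol
mass = 24.92 × 82.75 = 2062 g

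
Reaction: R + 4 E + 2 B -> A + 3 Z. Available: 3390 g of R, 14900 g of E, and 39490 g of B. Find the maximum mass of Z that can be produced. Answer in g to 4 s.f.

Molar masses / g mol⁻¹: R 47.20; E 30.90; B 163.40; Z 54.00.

n(R) = 3390 / 47.20 = 71.82 mol
n(E) = 14900 / 30.90 = 482.2 mol
n(B) = 39490 / 163.40 = 241.7 mol
n/ν for R = 71.82/1 = 71.82
n/ν for E = 482.2/4 = 120.6
n/ν for B = 241.7/2 = 120.9
Smallest n/ν is R → limiting reagent.
n(Z) = (3/1) × 71.82 = 215.5 mol
mass = 215.5 × 54.00 = 11640 g

11640 g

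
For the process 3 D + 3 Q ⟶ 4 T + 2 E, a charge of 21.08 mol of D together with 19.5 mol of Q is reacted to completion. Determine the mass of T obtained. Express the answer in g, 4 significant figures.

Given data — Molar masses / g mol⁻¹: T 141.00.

n(D) = 21.08 mol
n(Q) = 19.50 mol
n/ν for D = 21.08/3 = 7.027
n/ν for Q = 19.50/3 = 6.500
Smallest n/ν is Q → limiting reagent.
n(T) = (4/3) × 19.50 = 26.00 mol
mass = 26.00 × 141.00 = 3666 g

3666 g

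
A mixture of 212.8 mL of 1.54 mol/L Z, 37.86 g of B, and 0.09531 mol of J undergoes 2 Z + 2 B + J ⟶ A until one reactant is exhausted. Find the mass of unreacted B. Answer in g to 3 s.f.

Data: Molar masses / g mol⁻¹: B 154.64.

8.38 g

n(Z) = 1.54 × 212.8/1000 = 0.3277 mol
n(B) = 37.86 / 154.64 = 0.2448 mol
n(J) = 0.09531 mol
n/ν for Z = 0.3277/2 = 0.1639
n/ν for B = 0.2448/2 = 0.1224
n/ν for J = 0.09531/1 = 0.09531
Smallest n/ν is J → limiting reagent.
B consumed = (2/1) × 0.09531 = 0.1906 mol
B remaining = 0.2448 − 0.1906 = 0.05420 mol
mass = 0.05420 × 154.64 = 8.381 g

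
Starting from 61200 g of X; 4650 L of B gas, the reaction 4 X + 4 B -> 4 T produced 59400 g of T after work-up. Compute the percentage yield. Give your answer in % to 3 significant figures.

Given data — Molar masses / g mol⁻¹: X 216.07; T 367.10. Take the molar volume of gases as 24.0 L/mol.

n(X) = 61200 / 216.07 = 283.2 mol
n(B) = 4650 / 24.0 = 193.8 mol
n/ν for X = 283.2/4 = 70.80
n/ν for B = 193.8/4 = 48.45
Smallest n/ν is B → limiting reagent.
theoretical n(T) = (4/4) × 193.8 = 193.8 mol → 71140 g
% yield = 59400 / 71140 × 100 = 83.50 %

83.5 %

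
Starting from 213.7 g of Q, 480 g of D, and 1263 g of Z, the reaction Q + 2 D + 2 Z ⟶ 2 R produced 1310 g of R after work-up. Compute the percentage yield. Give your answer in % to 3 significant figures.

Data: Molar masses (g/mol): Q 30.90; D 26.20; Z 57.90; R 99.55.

n(Q) = 213.7 / 30.90 = 6.916 mol
n(D) = 480.0 / 26.20 = 18.32 mol
n(Z) = 1263 / 57.90 = 21.81 mol
n/ν → Q: 6.916, D: 9.160, Z: 10.91; Q is limiting.
theoretical n(R) = (2/1) × 6.916 = 13.83 mol → 1377 g
% yield = 1310 / 1377 × 100 = 95.13 %

95.1 %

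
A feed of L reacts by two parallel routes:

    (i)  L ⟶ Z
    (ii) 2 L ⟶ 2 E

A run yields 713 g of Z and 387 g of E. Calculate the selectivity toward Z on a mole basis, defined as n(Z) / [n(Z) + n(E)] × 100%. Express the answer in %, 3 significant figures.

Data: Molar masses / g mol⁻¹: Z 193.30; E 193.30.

n(Z) = 713 / 193.30 = 3.689 mol
n(E) = 387 / 193.30 = 2.002 mol
selectivity = 3.689/(3.689+2.002) × 100 = 64.82 %

64.8 %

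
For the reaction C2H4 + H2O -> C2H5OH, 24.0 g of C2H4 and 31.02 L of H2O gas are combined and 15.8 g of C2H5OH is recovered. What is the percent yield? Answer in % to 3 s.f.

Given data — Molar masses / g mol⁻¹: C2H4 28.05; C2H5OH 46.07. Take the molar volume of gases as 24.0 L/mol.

n(C2H4) = 24.00 / 28.05 = 0.8556 mol
n(H2O) = 31.02 / 24.0 = 1.293 mol
n/ν for C2H4 = 0.8556/1 = 0.8556
n/ν for H2O = 1.293/1 = 1.293
Smallest n/ν is C2H4 → limiting reagent.
theoretical n(C2H5OH) = (1/1) × 0.8556 = 0.8556 mol → 39.42 g
% yield = 15.8 / 39.42 × 100 = 40.08 %

40.1 %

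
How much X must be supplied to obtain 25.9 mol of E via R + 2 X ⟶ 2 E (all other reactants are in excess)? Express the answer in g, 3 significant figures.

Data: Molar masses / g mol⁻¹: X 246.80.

n(E) = 25.90 mol
n(X) = (2/2) × 25.90 = 25.90 mol
mass = 25.90 × 246.80 = 6392 g

6390 g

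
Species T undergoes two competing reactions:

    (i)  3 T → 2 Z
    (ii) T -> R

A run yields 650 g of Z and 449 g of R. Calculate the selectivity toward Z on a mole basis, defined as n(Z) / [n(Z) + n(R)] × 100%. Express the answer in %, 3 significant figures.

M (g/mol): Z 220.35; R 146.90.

49.1 %

n(Z) = 650 / 220.35 = 2.950 mol
n(R) = 449 / 146.90 = 3.057 mol
selectivity = 2.950/(2.950+3.057) × 100 = 49.11 %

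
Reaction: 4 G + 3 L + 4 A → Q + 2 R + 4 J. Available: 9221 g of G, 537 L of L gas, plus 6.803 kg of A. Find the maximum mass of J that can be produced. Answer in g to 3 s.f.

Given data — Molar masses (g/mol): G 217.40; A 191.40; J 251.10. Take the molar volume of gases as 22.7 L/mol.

n(G) = 9221 / 217.40 = 42.41 mol
n(L) = 537.0 / 22.7 = 23.66 mol
n(A) = 6.803×1000 / 191.40 = 35.54 mol
n/ν → G: 10.60, L: 7.887, A: 8.885; L is limiting.
n(J) = (4/3) × 23.66 = 31.55 mol
mass = 31.55 × 251.10 = 7922 g

7920 g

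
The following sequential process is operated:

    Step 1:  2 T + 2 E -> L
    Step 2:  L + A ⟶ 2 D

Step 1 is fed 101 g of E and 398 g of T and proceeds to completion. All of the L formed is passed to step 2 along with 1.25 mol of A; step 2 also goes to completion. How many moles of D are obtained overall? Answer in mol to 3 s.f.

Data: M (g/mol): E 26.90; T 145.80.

2.50 mol

Step 1:
n(E) = 101.0 / 26.90 = 3.755 mol
n(T) = 398.0 / 145.80 = 2.730 mol
n/ν for E = 3.755/2 = 1.878
n/ν for T = 2.730/2 = 1.365
Smallest n/ν is T → limiting reagent.
n(L) produced = (1/2) × 2.730 = 1.365 mol
Step 2:
n(L) available = 1.365 mol
n(A) = 1.250 mol
n/ν for L = 1.365/1 = 1.365
n/ν for A = 1.250/1 = 1.250
Smallest n/ν is A → limiting reagent.
n(D) = (2/1) × 1.250 = 2.500 mol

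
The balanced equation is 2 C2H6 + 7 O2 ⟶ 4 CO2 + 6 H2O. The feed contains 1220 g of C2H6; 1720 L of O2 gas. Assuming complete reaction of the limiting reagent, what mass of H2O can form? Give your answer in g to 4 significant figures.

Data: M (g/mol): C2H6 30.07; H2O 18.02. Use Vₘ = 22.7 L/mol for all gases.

1170 g

n(C2H6) = 1220 / 30.07 = 40.57 mol
n(O2) = 1720 / 22.7 = 75.77 mol
n/ν for C2H6 = 40.57/2 = 20.29
n/ν for O2 = 75.77/7 = 10.82
Smallest n/ν is O2 → limiting reagent.
n(H2O) = (6/7) × 75.77 = 64.95 mol
mass = 64.95 × 18.02 = 1170 g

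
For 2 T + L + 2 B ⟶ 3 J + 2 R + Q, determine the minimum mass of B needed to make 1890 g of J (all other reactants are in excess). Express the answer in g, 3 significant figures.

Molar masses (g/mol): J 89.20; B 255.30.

3610 g

n(J) = 1890 / 89.20 = 21.19 mol
n(B) = (2/3) × 21.19 = 14.13 mol
mass = 14.13 × 255.30 = 3607 g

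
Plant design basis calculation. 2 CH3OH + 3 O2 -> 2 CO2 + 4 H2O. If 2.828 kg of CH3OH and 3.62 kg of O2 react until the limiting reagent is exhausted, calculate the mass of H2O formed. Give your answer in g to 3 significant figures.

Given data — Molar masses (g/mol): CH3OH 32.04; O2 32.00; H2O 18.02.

2720 g

n(CH3OH) = 2.828×1000 / 32.04 = 88.26 mol
n(O2) = 3.620×1000 / 32.00 = 113.1 mol
n/ν for CH3OH = 88.26/2 = 44.13
n/ν for O2 = 113.1/3 = 37.70
Smallest n/ν is O2 → limiting reagent.
n(H2O) = (4/3) × 113.1 = 150.8 mol
mass = 150.8 × 18.02 = 2717 g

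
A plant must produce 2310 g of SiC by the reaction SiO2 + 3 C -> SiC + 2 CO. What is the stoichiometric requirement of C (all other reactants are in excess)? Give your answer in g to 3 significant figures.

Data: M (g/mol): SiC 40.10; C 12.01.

2080 g

n(SiC) = 2310 / 40.10 = 57.61 mol
n(C) = (3/1) × 57.61 = 172.8 mol
mass = 172.8 × 12.01 = 2075 g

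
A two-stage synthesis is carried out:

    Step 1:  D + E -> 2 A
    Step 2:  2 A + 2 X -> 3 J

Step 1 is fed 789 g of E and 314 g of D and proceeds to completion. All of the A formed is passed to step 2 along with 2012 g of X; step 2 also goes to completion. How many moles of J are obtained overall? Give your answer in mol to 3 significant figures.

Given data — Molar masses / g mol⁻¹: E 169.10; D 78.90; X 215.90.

11.9 mol

Step 1:
n(E) = 789.0 / 169.10 = 4.666 mol
n(D) = 314.0 / 78.90 = 3.980 mol
n/ν → E: 4.666, D: 3.980; D is limiting.
n(A) produced = (2/1) × 3.980 = 7.960 mol
Step 2:
n(A) available = 7.960 mol
n(X) = 2012 / 215.90 = 9.319 mol
n/ν → A: 3.980, X: 4.660; A is limiting.
n(J) = (3/2) × 7.960 = 11.94 mol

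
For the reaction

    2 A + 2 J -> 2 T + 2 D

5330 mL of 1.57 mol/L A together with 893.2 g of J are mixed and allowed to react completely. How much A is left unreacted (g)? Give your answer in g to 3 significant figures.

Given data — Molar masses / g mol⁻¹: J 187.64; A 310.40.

1120 g

n(A) = 1.57 × 5330/1000 = 8.368 mol
n(J) = 893.2 / 187.64 = 4.760 mol
n/ν for A = 8.368/2 = 4.184
n/ν for J = 4.760/2 = 2.380
Smallest n/ν is J → limiting reagent.
A consumed = (2/2) × 4.760 = 4.760 mol
A remaining = 8.368 − 4.760 = 3.608 mol
mass = 3.608 × 310.40 = 1120 g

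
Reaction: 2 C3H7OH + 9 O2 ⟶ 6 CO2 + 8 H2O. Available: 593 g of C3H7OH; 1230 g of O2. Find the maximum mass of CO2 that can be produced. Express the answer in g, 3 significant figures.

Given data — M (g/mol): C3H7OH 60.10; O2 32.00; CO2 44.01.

1130 g

n(C3H7OH) = 593.0 / 60.10 = 9.867 mol
n(O2) = 1230 / 32.00 = 38.44 mol
n/ν → C3H7OH: 4.934, O2: 4.271; O2 is limiting.
n(CO2) = (6/9) × 38.44 = 25.63 mol
mass = 25.63 × 44.01 = 1128 g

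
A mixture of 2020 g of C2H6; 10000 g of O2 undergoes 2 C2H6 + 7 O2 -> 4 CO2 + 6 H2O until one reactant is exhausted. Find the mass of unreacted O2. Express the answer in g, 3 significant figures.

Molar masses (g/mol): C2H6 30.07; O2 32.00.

2480 g

n(C2H6) = 2020 / 30.07 = 67.18 mol
n(O2) = 10000 / 32.00 = 312.5 mol
n/ν → C2H6: 33.59, O2: 44.64; C2H6 is limiting.
O2 consumed = (7/2) × 67.18 = 235.1 mol
O2 remaining = 312.5 − 235.1 = 77.40 mol
mass = 77.40 × 32.00 = 2477 g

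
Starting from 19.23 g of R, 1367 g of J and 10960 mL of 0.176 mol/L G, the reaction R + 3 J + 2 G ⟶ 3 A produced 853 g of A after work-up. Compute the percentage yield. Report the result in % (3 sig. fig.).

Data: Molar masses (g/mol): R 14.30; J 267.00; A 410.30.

71.9 %

n(R) = 19.23 / 14.30 = 1.345 mol
n(J) = 1367 / 267.00 = 5.120 mol
n(G) = 0.176 × 10960/1000 = 1.929 mol
n/ν → R: 1.345, J: 1.707, G: 0.9645; G is limiting.
theoretical n(A) = (3/2) × 1.929 = 2.894 mol → 1187 g
% yield = 853 / 1187 × 100 = 71.86 %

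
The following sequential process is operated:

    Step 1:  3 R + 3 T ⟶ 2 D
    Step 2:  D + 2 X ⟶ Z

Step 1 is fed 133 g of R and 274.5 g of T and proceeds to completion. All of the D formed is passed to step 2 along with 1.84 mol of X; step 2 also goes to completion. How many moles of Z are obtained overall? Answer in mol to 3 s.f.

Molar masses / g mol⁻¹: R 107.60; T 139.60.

0.824 mol

Step 1:
n(R) = 133.0 / 107.60 = 1.236 mol
n(T) = 274.5 / 139.60 = 1.966 mol
n/ν for R = 1.236/3 = 0.4120
n/ν for T = 1.966/3 = 0.6553
Smallest n/ν is R → limiting reagent.
n(D) produced = (2/3) × 1.236 = 0.8240 mol
Step 2:
n(D) available = 0.8240 mol
n(X) = 1.840 mol
n/ν for D = 0.8240/1 = 0.8240
n/ν for X = 1.840/2 = 0.9200
Smallest n/ν is D → limiting reagent.
n(Z) = (1/1) × 0.8240 = 0.8240 mol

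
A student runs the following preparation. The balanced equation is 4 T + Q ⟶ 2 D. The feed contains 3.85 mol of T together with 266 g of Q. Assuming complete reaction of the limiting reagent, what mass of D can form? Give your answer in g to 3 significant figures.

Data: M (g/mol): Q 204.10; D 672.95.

1300 g

n(T) = 3.850 mol
n(Q) = 266.0 / 204.10 = 1.303 mol
n/ν for T = 3.850/4 = 0.9625
n/ν for Q = 1.303/1 = 1.303
Smallest n/ν is T → limiting reagent.
n(D) = (2/4) × 3.850 = 1.925 mol
mass = 1.925 × 672.95 = 1295 g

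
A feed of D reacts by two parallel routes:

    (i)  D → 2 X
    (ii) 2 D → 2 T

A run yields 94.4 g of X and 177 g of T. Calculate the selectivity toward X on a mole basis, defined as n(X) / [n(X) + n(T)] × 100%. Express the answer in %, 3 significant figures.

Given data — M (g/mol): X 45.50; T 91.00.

51.6 %

n(X) = 94.4 / 45.50 = 2.075 mol
n(T) = 177 / 91.00 = 1.945 mol
selectivity = 2.075/(2.075+1.945) × 100 = 51.62 %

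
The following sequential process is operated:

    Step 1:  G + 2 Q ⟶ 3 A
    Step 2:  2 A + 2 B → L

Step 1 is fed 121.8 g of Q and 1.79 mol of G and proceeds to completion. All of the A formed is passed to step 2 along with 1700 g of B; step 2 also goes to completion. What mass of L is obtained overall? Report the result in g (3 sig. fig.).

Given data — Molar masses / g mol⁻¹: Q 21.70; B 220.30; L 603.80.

Step 1:
n(Q) = 121.8 / 21.70 = 5.613 mol
n(G) = 1.790 mol
n/ν for Q = 5.613/2 = 2.807
n/ν for G = 1.790/1 = 1.790
Smallest n/ν is G → limiting reagent.
n(A) produced = (3/1) × 1.790 = 5.370 mol
Step 2:
n(A) available = 5.370 mol
n(B) = 1700 / 220.30 = 7.717 mol
n/ν for A = 5.370/2 = 2.685
n/ν for B = 7.717/2 = 3.859
Smallest n/ν is A → limiting reagent.
n(L) = (1/2) × 5.370 = 2.685 mol
mass = 2.685 × 603.80 = 1621 g

1620 g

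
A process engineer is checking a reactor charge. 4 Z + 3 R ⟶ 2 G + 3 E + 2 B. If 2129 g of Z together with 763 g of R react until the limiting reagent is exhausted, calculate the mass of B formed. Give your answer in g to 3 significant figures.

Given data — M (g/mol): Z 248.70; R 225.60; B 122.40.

n(Z) = 2129 / 248.70 = 8.561 mol
n(R) = 763.0 / 225.60 = 3.382 mol
n/ν for Z = 8.561/4 = 2.140
n/ν for R = 3.382/3 = 1.127
Smallest n/ν is R → limiting reagent.
n(B) = (2/3) × 3.382 = 2.255 mol
mass = 2.255 × 122.40 = 276.0 g

276 g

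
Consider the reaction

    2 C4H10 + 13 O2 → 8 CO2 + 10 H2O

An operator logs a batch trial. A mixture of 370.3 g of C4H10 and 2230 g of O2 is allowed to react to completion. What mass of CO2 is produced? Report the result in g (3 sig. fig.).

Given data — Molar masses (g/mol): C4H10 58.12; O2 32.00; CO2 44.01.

n(C4H10) = 370.3 / 58.12 = 6.371 mol
n(O2) = 2230 / 32.00 = 69.69 mol
n/ν for C4H10 = 6.371/2 = 3.186
n/ν for O2 = 69.69/13 = 5.361
Smallest n/ν is C4H10 → limiting reagent.
n(CO2) = (8/2) × 6.371 = 25.48 mol
mass = 25.48 × 44.01 = 1121 g

1120 g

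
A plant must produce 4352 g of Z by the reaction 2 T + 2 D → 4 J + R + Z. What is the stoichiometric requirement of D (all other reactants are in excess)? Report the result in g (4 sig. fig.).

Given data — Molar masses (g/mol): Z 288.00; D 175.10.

5292 g

n(Z) = 4352 / 288.00 = 15.11 mol
n(D) = (2/1) × 15.11 = 30.22 mol
mass = 30.22 × 175.10 = 5292 g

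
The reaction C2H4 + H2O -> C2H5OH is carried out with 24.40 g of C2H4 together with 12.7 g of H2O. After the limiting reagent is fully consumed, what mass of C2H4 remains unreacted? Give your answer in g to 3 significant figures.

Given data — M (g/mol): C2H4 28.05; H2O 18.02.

n(C2H4) = 24.40 / 28.05 = 0.8699 mol
n(H2O) = 12.70 / 18.02 = 0.7048 mol
n/ν → C2H4: 0.8699, H2O: 0.7048; H2O is limiting.
C2H4 consumed = (1/1) × 0.7048 = 0.7048 mol
C2H4 remaining = 0.8699 − 0.7048 = 0.1651 mol
mass = 0.1651 × 28.05 = 4.631 g

4.63 g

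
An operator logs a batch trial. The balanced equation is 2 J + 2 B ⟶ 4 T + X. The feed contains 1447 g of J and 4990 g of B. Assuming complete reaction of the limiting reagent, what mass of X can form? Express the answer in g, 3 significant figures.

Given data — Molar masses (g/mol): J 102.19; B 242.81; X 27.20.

n(J) = 1447 / 102.19 = 14.16 mol
n(B) = 4990 / 242.81 = 20.55 mol
n/ν for J = 14.16/2 = 7.080
n/ν for B = 20.55/2 = 10.28
Smallest n/ν is J → limiting reagent.
n(X) = (1/2) × 14.16 = 7.080 mol
mass = 7.080 × 27.20 = 192.6 g

193 g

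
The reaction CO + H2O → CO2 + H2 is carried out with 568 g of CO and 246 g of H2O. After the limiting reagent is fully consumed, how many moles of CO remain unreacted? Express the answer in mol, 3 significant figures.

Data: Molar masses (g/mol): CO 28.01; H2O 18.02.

n(CO) = 568.0 / 28.01 = 20.28 mol
n(H2O) = 246.0 / 18.02 = 13.65 mol
n/ν for CO = 20.28/1 = 20.28
n/ν for H2O = 13.65/1 = 13.65
Smallest n/ν is H2O → limiting reagent.
CO consumed = (1/1) × 13.65 = 13.65 mol
CO remaining = 20.28 − 13.65 = 6.630 mol

6.63 mol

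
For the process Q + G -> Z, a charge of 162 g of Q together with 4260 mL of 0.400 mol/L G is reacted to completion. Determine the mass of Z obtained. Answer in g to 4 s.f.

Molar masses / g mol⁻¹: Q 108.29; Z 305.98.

457.7 g

n(Q) = 162.0 / 108.29 = 1.496 mol
n(G) = 0.400 × 4260/1000 = 1.704 mol
n/ν for Q = 1.496/1 = 1.496
n/ν for G = 1.704/1 = 1.704
Smallest n/ν is Q → limiting reagent.
n(Z) = (1/1) × 1.496 = 1.496 mol
mass = 1.496 × 305.98 = 457.7 g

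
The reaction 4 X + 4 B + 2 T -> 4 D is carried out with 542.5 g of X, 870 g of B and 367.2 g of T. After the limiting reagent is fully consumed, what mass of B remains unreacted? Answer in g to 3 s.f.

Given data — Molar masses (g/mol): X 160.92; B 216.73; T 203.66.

139 g

n(X) = 542.5 / 160.92 = 3.371 mol
n(B) = 870.0 / 216.73 = 4.014 mol
n(T) = 367.2 / 203.66 = 1.803 mol
n/ν → X: 0.8428, B: 1.004, T: 0.9015; X is limiting.
B consumed = (4/4) × 3.371 = 3.371 mol
B remaining = 4.014 − 3.371 = 0.6430 mol
mass = 0.6430 × 216.73 = 139.4 g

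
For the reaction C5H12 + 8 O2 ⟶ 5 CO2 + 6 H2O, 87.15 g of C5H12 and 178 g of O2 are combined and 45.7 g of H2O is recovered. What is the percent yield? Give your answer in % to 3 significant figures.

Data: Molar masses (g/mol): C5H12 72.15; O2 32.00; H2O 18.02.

n(C5H12) = 87.15 / 72.15 = 1.208 mol
n(O2) = 178.0 / 32.00 = 5.563 mol
n/ν for C5H12 = 1.208/1 = 1.208
n/ν for O2 = 5.563/8 = 0.6954
Smallest n/ν is O2 → limiting reagent.
theoretical n(H2O) = (6/8) × 5.563 = 4.172 mol → 75.18 g
% yield = 45.7 / 75.18 × 100 = 60.79 %

60.8 %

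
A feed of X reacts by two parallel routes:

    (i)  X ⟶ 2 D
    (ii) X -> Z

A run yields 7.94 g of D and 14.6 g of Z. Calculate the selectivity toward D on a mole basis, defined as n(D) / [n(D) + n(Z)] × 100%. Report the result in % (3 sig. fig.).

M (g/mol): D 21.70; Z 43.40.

52.1 %

n(D) = 7.94 / 21.70 = 0.3659 mol
n(Z) = 14.6 / 43.40 = 0.3364 mol
selectivity = 0.3659/(0.3659+0.3364) × 100 = 52.10 %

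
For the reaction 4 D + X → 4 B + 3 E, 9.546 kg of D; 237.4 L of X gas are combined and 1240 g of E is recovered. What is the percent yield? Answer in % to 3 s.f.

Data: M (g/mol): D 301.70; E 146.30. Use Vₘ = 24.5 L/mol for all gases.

n(D) = 9.546×1000 / 301.70 = 31.64 mol
n(X) = 237.4 / 24.5 = 9.690 mol
n/ν for D = 31.64/4 = 7.910
n/ν for X = 9.690/1 = 9.690
Smallest n/ν is D → limiting reagent.
theoretical n(E) = (3/4) × 31.64 = 23.73 mol → 3472 g
% yield = 1240 / 3472 × 100 = 35.71 %

35.7 %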